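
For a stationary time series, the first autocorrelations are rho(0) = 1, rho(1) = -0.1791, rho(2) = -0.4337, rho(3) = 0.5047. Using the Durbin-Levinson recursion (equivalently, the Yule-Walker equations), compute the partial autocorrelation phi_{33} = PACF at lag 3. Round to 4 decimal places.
\phi_{33} = 0.4080

The PACF at lag k is phi_{kk}, the last component of the solution
to the Yule-Walker system G_k phi = r_k where
  (G_k)_{ij} = rho(|i - j|), (r_k)_i = rho(i), i,j = 1..k.
Equivalently, Durbin-Levinson gives phi_{kk} iteratively:
  phi_{11} = rho(1)
  phi_{kk} = [rho(k) - sum_{j=1..k-1} phi_{k-1,j} rho(k-j)]
            / [1 - sum_{j=1..k-1} phi_{k-1,j} rho(j)],
  phi_{k,j} = phi_{k-1,j} - phi_{kk} phi_{k-1,k-j},  j = 1..k-1.
Step k = 1:
  phi_11 = rho(1) = -0.1791.
Step k = 2:
  phi_22 = [rho(2) - phi_11 rho(1)] / [1 - phi_11 rho(1)] = [-0.4337 - (-0.1791)(-0.1791)] / [1 - (-0.1791)(-0.1791)]
         = -0.46577681 / 0.96792319 = -0.481213.
  Update: phi_21 = phi_11 - phi_22 phi_11 = -0.1791 - (-0.481213)(-0.1791) = -0.265285.
Step k = 3:
  phi_33 = [rho(3) - phi_21 rho(2) - phi_22 rho(1)] / [1 - phi_21 rho(1) - phi_22 rho(2)]
    numerator   = 0.5047 - (-0.265285)(-0.4337) - (-0.481213)(-0.1791) = 0.30346065
    denominator = 1 - (-0.265285)(-0.1791) - (-0.481213)(-0.4337) = 0.74378553
  phi_33 = 0.30346065 / 0.74378553 = 0.408.
Therefore phi_{33} = 0.4080.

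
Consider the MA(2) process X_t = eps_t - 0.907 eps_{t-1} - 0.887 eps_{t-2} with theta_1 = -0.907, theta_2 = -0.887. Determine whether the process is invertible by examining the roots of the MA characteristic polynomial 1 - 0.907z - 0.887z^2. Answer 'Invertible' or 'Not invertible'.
\text{Not invertible}

The MA(q) characteristic polynomial is P(z) = 1 - 0.907z - 0.887z^2.
Invertibility requires all roots to lie outside the unit circle, i.e. |z| > 1 for every root.
Set 1 + (-0.907) z + (-0.887) z^2 = 0, i.e. a z^2 + b z + c = 0 with a = -0.887, b = -0.907, c = 1.
Discriminant D = b^2 - 4ac = (-0.907)^2 - 4*(-0.887)*1 = 0.822649 - (-3.548) = 4.370649.
D >= 0, so the roots are real: z = (-b +/- sqrt(D)) / (2a) = (0.907 +/- 2.09061) / (-1.774).
  z_1 = (0.907 + 2.09061) / (-1.774) = -1.6897,   |z_1| = 1.6897.
  z_2 = (0.907 - 2.09061) / (-1.774) = 0.6672,   |z_2| = 0.6672.
Moduli of all roots: 1.6897, 0.6672.
All moduli strictly greater than 1? No.
Verdict: Not invertible.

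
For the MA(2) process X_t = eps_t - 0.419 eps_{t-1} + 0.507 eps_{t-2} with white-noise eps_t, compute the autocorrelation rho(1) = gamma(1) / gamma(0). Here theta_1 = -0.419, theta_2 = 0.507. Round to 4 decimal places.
\rho(1) = -0.4408

For an MA(q) process with theta_0 = 1, the autocovariance is
  gamma(k) = sigma^2 * sum_{i=0..q-k} theta_i * theta_{i+k},
and rho(k) = gamma(k) / gamma(0). Sigma^2 cancels.
  numerator   = (1)*(-0.419) + (-0.419)*(0.507) = -0.631433.
  denominator = (1)^2 + (-0.419)^2 + (0.507)^2 = 1.43261.
  rho(1) = -0.631433 / 1.43261 = -0.4408.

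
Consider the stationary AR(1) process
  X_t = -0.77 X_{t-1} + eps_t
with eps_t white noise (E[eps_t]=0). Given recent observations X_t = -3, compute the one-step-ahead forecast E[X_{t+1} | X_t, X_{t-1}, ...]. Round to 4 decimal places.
E[X_{t+1} \mid \mathcal F_t] = 2.3100

For an AR(p) model X_t = c + sum_i phi_i X_{t-i} + eps_t, the
one-step-ahead conditional mean is
  E[X_{t+1} | X_t, ...] = c + sum_i phi_i X_{t+1-i}.
Substitute known values:
  E[X_{t+1} | ...] = (-0.77) * (-3)
                   = 2.3100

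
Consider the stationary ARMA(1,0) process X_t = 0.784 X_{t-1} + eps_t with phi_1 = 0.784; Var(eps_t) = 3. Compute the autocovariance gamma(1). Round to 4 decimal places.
\gamma(1) = 6.1036

Multiply the model equation by X_{t-k} and take expectations. With theta_0 = psi_0 = 1 and psi_j the MA(infinity) weights, this gives
  gamma(k) - sum_i phi_i gamma(k-i) = c_k,
  c_k = sigma^2 * sum_{j=k..q} theta_j psi_{j-k}   (c_k = 0 for k > q),
using gamma(-m) = gamma(m).
Pure AR (q = 0): c_0 = sigma^2 = 3, c_k = 0 for k >= 1.
Equations for k = 0 and k = 1 (AR order 1):
  gamma(0) = phi_1 gamma(1) + c_0
  gamma(1) = phi_1 gamma(0) + c_1
Substituting the second into the first: gamma(0) (1 - phi_1^2) = c_0 + phi_1 c_1, so
  gamma(0) = c_0 / (1 - phi_1^2) = 3 / (1 - (0.784)^2) = 3 / 0.385344 = 7.785252.
  gamma(1) = phi_1 gamma(0) = (0.784)(7.785252) = 6.103637.
Therefore gamma(1) = 6.1036 (to 4 decimal places).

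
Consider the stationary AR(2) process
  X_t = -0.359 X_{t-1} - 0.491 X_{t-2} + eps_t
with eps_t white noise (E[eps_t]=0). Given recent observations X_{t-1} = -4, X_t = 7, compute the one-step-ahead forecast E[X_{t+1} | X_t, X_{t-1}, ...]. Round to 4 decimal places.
E[X_{t+1} \mid \mathcal F_t] = -0.5490

For an AR(p) model X_t = c + sum_i phi_i X_{t-i} + eps_t, the
one-step-ahead conditional mean is
  E[X_{t+1} | X_t, ...] = c + sum_i phi_i X_{t+1-i}.
Substitute known values:
  E[X_{t+1} | ...] = (-0.359) * (7) + (-0.491) * (-4)
                   = -0.5490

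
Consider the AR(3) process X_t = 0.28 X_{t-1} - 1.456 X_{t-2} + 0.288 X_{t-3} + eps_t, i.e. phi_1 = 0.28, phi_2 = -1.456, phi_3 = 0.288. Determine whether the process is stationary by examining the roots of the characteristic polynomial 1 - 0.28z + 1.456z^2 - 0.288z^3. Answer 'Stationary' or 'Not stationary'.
\text{Not stationary}

The AR(p) characteristic polynomial is P(z) = 1 - 0.28z + 1.456z^2 - 0.288z^3.
Stationarity requires all roots to lie outside the unit circle, i.e. |z| > 1 for every root.
Degree 3: look for a simple real root z0 first, then factor out (1 - z/z0) and solve the remaining quadratic.
Testing z0 = 5: P(5) = 1 + (-0.28)(5) + (1.456)(5)^2 + (-0.288)(5)^3
  = 1 + (-1.4) + (36.4) + (-36) = 0.  So z_0 = 5 is a root, |z_0| = 5.
Divide out the factor (1 - 0.2 z) = (1 - z/z0) (since 1/z0 = 0.2):
  P(z) = (1 - 0.2 z)(1 + (-0.08) z + (1.44) z^2)
  [check: z-coef -0.08 - (0.2) = -0.28; z^2-coef 1.44 - (0.2)(-0.08) = 1.456; z^3-coef -(0.2)(1.44) = -0.288.]
Remaining roots from the quadratic factor 1 + (-0.08) z + (1.44) z^2:
  Set 1 + (-0.08) z + (1.44) z^2 = 0, i.e. a z^2 + b z + c = 0 with a = 1.44, b = -0.08, c = 1.
  Discriminant D = b^2 - 4ac = (-0.08)^2 - 4*(1.44)*1 = 0.0064 - (5.76) = -5.7536.
  D < 0, so the roots are the complex-conjugate pair z = (-b +/- i sqrt(-D)) / (2a) = 0.0278 +/- 0.8329i.
  For a conjugate pair |z|^2 = z * conj(z) = (product of roots) = c/a = 1/(1.44) = 0.694444, so |z| = sqrt(0.694444) = 0.8333 for both roots.
Moduli of all roots: 5.0000, 0.8333, 0.8333.
All moduli strictly greater than 1? No.
Verdict: Not stationary.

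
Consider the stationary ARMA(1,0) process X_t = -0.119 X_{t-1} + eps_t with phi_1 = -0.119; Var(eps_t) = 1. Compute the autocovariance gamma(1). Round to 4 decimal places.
\gamma(1) = -0.1207

Multiply the model equation by X_{t-k} and take expectations. With theta_0 = psi_0 = 1 and psi_j the MA(infinity) weights, this gives
  gamma(k) - sum_i phi_i gamma(k-i) = c_k,
  c_k = sigma^2 * sum_{j=k..q} theta_j psi_{j-k}   (c_k = 0 for k > q),
using gamma(-m) = gamma(m).
Pure AR (q = 0): c_0 = sigma^2 = 1, c_k = 0 for k >= 1.
Equations for k = 0 and k = 1 (AR order 1):
  gamma(0) = phi_1 gamma(1) + c_0
  gamma(1) = phi_1 gamma(0) + c_1
Substituting the second into the first: gamma(0) (1 - phi_1^2) = c_0 + phi_1 c_1, so
  gamma(0) = c_0 / (1 - phi_1^2) = 1 / (1 - (-0.119)^2) = 1 / 0.985839 = 1.014364.
  gamma(1) = phi_1 gamma(0) = (-0.119)(1.014364) = -0.120709.
Therefore gamma(1) = -0.1207 (to 4 decimal places).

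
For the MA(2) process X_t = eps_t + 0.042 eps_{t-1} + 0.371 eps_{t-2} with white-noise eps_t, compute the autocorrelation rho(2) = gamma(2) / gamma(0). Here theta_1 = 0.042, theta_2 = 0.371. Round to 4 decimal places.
\rho(2) = 0.3256

For an MA(q) process with theta_0 = 1, the autocovariance is
  gamma(k) = sigma^2 * sum_{i=0..q-k} theta_i * theta_{i+k},
and rho(k) = gamma(k) / gamma(0). Sigma^2 cancels.
  numerator   = (1)*(0.371) = 0.371.
  denominator = (1)^2 + (0.042)^2 + (0.371)^2 = 1.139405.
  rho(2) = 0.371 / 1.139405 = 0.3256.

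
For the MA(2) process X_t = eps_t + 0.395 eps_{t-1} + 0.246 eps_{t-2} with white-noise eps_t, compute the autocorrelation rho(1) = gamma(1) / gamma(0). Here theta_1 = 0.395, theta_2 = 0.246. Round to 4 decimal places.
\rho(1) = 0.4046

For an MA(q) process with theta_0 = 1, the autocovariance is
  gamma(k) = sigma^2 * sum_{i=0..q-k} theta_i * theta_{i+k},
and rho(k) = gamma(k) / gamma(0). Sigma^2 cancels.
  numerator   = (1)*(0.395) + (0.395)*(0.246) = 0.49217.
  denominator = (1)^2 + (0.395)^2 + (0.246)^2 = 1.216541.
  rho(1) = 0.49217 / 1.216541 = 0.4046.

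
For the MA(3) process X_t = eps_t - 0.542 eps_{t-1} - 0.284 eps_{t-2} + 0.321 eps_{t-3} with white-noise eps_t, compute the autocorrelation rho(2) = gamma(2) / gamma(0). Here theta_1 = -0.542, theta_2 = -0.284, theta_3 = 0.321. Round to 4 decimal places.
\rho(2) = -0.3100

For an MA(q) process with theta_0 = 1, the autocovariance is
  gamma(k) = sigma^2 * sum_{i=0..q-k} theta_i * theta_{i+k},
and rho(k) = gamma(k) / gamma(0). Sigma^2 cancels.
  numerator   = (1)*(-0.284) + (-0.542)*(0.321) = -0.457982.
  denominator = (1)^2 + (-0.542)^2 + (-0.284)^2 + (0.321)^2 = 1.477461.
  rho(2) = -0.457982 / 1.477461 = -0.3100.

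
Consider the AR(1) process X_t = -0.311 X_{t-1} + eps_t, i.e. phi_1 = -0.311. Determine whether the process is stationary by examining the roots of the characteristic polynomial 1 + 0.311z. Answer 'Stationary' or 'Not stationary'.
\text{Stationary}

The AR(p) characteristic polynomial is P(z) = 1 + 0.311z.
Stationarity requires all roots to lie outside the unit circle, i.e. |z| > 1 for every root.
This is linear in z: 1 + (0.311) z = 0  =>  z = -1/(0.311) = -3.215434,  |z| = 3.215434.
Moduli of all roots: 3.2154.
All moduli strictly greater than 1? Yes.
Verdict: Stationary.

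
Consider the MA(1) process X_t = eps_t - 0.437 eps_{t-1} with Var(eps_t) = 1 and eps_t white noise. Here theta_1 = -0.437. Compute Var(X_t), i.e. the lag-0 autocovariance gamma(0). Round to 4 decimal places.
\gamma(0) = 1.1910

For an MA(q) process X_t = eps_t + sum_i theta_i eps_{t-i} with
Var(eps_t) = sigma^2, the variance is
  gamma(0) = sigma^2 * (1 + sum_i theta_i^2).
  sum_i theta_i^2 = (-0.437)^2 = 0.190969.
  gamma(0) = 1 * (1 + 0.190969) = 1 * 1.190969 = 1.190969, which rounds to 1.1910.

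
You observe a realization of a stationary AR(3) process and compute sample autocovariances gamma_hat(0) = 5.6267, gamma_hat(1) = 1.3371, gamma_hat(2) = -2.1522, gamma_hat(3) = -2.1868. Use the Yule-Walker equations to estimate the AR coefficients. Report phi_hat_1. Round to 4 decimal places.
\hat\phi_{1} = 0.2570

The Yule-Walker equations for an AR(p) process read, in matrix form,
  Gamma_p phi = r_p,   with   (Gamma_p)_{ij} = gamma(|i - j|),
                       (r_p)_i = gamma(i),   i,j = 1..p.
Substitute the sample gammas (Toeplitz matrix and right-hand side of size 3):
  Gamma_p = [[5.6267, 1.3371, -2.1522], [1.3371, 5.6267, 1.3371], [-2.1522, 1.3371, 5.6267]]
  r_p     = [1.3371, -2.1522, -2.1868]
Written out (R1..R3):
  (R1) 5.6267 phi_1 + 1.3371 phi_2 - 2.1522 phi_3 = 1.3371
  (R2) 1.3371 phi_1 + 5.6267 phi_2 + 1.3371 phi_3 = -2.1522
  (R3) -2.1522 phi_1 + 1.3371 phi_2 + 5.6267 phi_3 = -2.1868
Gaussian elimination:
  R2 <- R2 - (1.3371/5.6267) R1 = R2 - (0.237635) R1:  5.308958 phi_2 + 1.848538 phi_3 = -2.469942
  R3 <- R3 - (-2.1522/5.6267) R1 = R3 - (-0.382498) R1:  1.848538 phi_2 + 4.803488 phi_3 = -1.675362
  R3 <- R3 - (1.848538/5.308958) R2 = R3 - (0.348192) R2:  4.159842 phi_3 = -0.815348
Back-substitution:
  phi_hat_3 = -0.815348 / 4.159842 = -0.196005
  phi_hat_2 = (-2.469942 - (1.848538)(-0.196005)) / 5.308958 = -0.396993
  phi_hat_1 = (1.3371 - (1.3371)(-0.396993) - (-2.1522)(-0.196005)) / 5.6267 = 0.257003
So phi_hat = [0.2570, -0.3970, -0.1960].
Therefore phi_hat_1 = 0.2570.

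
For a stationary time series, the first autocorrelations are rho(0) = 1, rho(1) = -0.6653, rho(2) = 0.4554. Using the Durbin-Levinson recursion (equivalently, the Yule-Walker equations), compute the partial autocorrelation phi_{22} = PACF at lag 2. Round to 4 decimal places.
\phi_{22} = 0.0229

The PACF at lag k is phi_{kk}, the last component of the solution
to the Yule-Walker system G_k phi = r_k where
  (G_k)_{ij} = rho(|i - j|), (r_k)_i = rho(i), i,j = 1..k.
Equivalently, Durbin-Levinson gives phi_{kk} iteratively:
  phi_{11} = rho(1)
  phi_{kk} = [rho(k) - sum_{j=1..k-1} phi_{k-1,j} rho(k-j)]
            / [1 - sum_{j=1..k-1} phi_{k-1,j} rho(j)],
  phi_{k,j} = phi_{k-1,j} - phi_{kk} phi_{k-1,k-j},  j = 1..k-1.
Step k = 1:
  phi_11 = rho(1) = -0.6653.
Step k = 2:
  phi_22 = [rho(2) - phi_11 rho(1)] / [1 - phi_11 rho(1)] = [0.4554 - (-0.6653)(-0.6653)] / [1 - (-0.6653)(-0.6653)]
         = 0.01277591 / 0.55737591 = 0.0229.
Therefore phi_{22} = 0.0229.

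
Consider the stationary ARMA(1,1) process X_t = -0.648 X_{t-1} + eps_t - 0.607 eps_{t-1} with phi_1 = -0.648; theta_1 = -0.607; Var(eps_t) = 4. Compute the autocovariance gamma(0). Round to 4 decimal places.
\gamma(0) = 14.8604

Multiply the model equation by X_{t-k} and take expectations. With theta_0 = psi_0 = 1 and psi_j the MA(infinity) weights, this gives
  gamma(k) - sum_i phi_i gamma(k-i) = c_k,
  c_k = sigma^2 * sum_{j=k..q} theta_j psi_{j-k}   (c_k = 0 for k > q),
using gamma(-m) = gamma(m).
psi-weights needed (psi_j = theta_j + sum_i phi_i psi_{j-i}):
  psi_1 = theta_1 + phi_1 = -0.607 + (-0.648) = -1.255
Right-hand sides:
  c_0 = sigma^2 (1 + theta_1 psi_1) = 4 * (1 + (-0.607)(-1.255)) = 4 * 1.761785 = 7.04714
  c_1 = sigma^2 theta_1 = 4 * (-0.607) = -2.428
  c_2 = 0
Equations for k = 0 and k = 1 (AR order 1):
  gamma(0) = phi_1 gamma(1) + c_0
  gamma(1) = phi_1 gamma(0) + c_1
Substituting the second into the first: gamma(0) (1 - phi_1^2) = c_0 + phi_1 c_1, so
  gamma(0) = (c_0 + phi_1 c_1) / (1 - phi_1^2) = (7.04714 + (-0.648)(-2.428)) / (1 - (-0.648)^2) = 8.620484 / 0.580096 = 14.860444.
Therefore gamma(0) = 14.8604 (to 4 decimal places).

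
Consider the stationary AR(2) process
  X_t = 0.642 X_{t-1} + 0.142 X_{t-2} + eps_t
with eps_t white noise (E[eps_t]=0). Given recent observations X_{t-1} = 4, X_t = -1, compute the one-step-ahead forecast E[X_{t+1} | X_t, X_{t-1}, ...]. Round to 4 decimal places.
E[X_{t+1} \mid \mathcal F_t] = -0.0740

For an AR(p) model X_t = c + sum_i phi_i X_{t-i} + eps_t, the
one-step-ahead conditional mean is
  E[X_{t+1} | X_t, ...] = c + sum_i phi_i X_{t+1-i}.
Substitute known values:
  E[X_{t+1} | ...] = (0.642) * (-1) + (0.142) * (4)
                   = -0.0740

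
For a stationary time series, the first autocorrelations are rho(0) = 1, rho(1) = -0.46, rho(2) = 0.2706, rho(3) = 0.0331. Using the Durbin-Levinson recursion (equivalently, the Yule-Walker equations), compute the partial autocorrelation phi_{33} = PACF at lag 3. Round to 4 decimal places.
\phi_{33} = 0.2330

The PACF at lag k is phi_{kk}, the last component of the solution
to the Yule-Walker system G_k phi = r_k where
  (G_k)_{ij} = rho(|i - j|), (r_k)_i = rho(i), i,j = 1..k.
Equivalently, Durbin-Levinson gives phi_{kk} iteratively:
  phi_{11} = rho(1)
  phi_{kk} = [rho(k) - sum_{j=1..k-1} phi_{k-1,j} rho(k-j)]
            / [1 - sum_{j=1..k-1} phi_{k-1,j} rho(j)],
  phi_{k,j} = phi_{k-1,j} - phi_{kk} phi_{k-1,k-j},  j = 1..k-1.
Step k = 1:
  phi_11 = rho(1) = -0.46.
Step k = 2:
  phi_22 = [rho(2) - phi_11 rho(1)] / [1 - phi_11 rho(1)] = [0.2706 - (-0.46)(-0.46)] / [1 - (-0.46)(-0.46)]
         = 0.059 / 0.7884 = 0.074835.
  Update: phi_21 = phi_11 - phi_22 phi_11 = -0.46 - (0.074835)(-0.46) = -0.425576.
Step k = 3:
  phi_33 = [rho(3) - phi_21 rho(2) - phi_22 rho(1)] / [1 - phi_21 rho(1) - phi_22 rho(2)]
    numerator   = 0.0331 - (-0.425576)(0.2706) - (0.074835)(-0.46) = 0.18268498
    denominator = 1 - (-0.425576)(-0.46) - (0.074835)(0.2706) = 0.78398473
  phi_33 = 0.18268498 / 0.78398473 = 0.233.
Therefore phi_{33} = 0.2330.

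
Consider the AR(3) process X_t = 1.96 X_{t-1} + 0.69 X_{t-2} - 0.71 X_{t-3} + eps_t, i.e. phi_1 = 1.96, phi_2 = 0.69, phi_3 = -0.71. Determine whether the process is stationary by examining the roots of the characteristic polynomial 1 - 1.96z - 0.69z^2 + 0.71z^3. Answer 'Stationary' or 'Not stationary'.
\text{Not stationary}

The AR(p) characteristic polynomial is P(z) = 1 - 1.96z - 0.69z^2 + 0.71z^3.
Stationarity requires all roots to lie outside the unit circle, i.e. |z| > 1 for every root.
Degree 3: look for a simple real root z0 first, then factor out (1 - z/z0) and solve the remaining quadratic.
Testing z0 = 2: P(2) = 1 + (-1.96)(2) + (-0.69)(2)^2 + (0.71)(2)^3
  = 1 + (-3.92) + (-2.76) + (5.68) = 0.  So z_0 = 2 is a root, |z_0| = 2.
Divide out the factor (1 - 0.5 z) = (1 - z/z0) (since 1/z0 = 0.5):
  P(z) = (1 - 0.5 z)(1 + (-1.46) z + (-1.42) z^2)
  [check: z-coef -1.46 - (0.5) = -1.96; z^2-coef -1.42 - (0.5)(-1.46) = -0.69; z^3-coef -(0.5)(-1.42) = 0.71.]
Remaining roots from the quadratic factor 1 + (-1.46) z + (-1.42) z^2:
  Set 1 + (-1.46) z + (-1.42) z^2 = 0, i.e. a z^2 + b z + c = 0 with a = -1.42, b = -1.46, c = 1.
  Discriminant D = b^2 - 4ac = (-1.46)^2 - 4*(-1.42)*1 = 2.1316 - (-5.68) = 7.8116.
  D >= 0, so the roots are real: z = (-b +/- sqrt(D)) / (2a) = (1.46 +/- 2.794924) / (-2.84).
    z_1 = (1.46 + 2.794924) / (-2.84) = -1.4982,   |z_1| = 1.4982.
    z_2 = (1.46 - 2.794924) / (-2.84) = 0.47,   |z_2| = 0.47.
Moduli of all roots: 2.0000, 1.4982, 0.4700.
All moduli strictly greater than 1? No.
Verdict: Not stationary.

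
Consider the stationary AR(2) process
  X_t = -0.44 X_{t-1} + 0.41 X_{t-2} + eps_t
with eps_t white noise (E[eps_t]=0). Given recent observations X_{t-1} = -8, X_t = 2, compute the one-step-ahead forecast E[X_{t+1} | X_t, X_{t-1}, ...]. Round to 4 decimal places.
E[X_{t+1} \mid \mathcal F_t] = -4.1600

For an AR(p) model X_t = c + sum_i phi_i X_{t-i} + eps_t, the
one-step-ahead conditional mean is
  E[X_{t+1} | X_t, ...] = c + sum_i phi_i X_{t+1-i}.
Substitute known values:
  E[X_{t+1} | ...] = (-0.44) * (2) + (0.41) * (-8)
                   = -4.1600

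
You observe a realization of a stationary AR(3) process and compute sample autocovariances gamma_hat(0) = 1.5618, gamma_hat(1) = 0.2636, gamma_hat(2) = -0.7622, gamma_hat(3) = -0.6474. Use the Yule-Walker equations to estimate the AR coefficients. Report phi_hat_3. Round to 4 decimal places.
\hat\phi_{3} = -0.2850

The Yule-Walker equations for an AR(p) process read, in matrix form,
  Gamma_p phi = r_p,   with   (Gamma_p)_{ij} = gamma(|i - j|),
                       (r_p)_i = gamma(i),   i,j = 1..p.
Substitute the sample gammas (Toeplitz matrix and right-hand side of size 3):
  Gamma_p = [[1.5618, 0.2636, -0.7622], [0.2636, 1.5618, 0.2636], [-0.7622, 0.2636, 1.5618]]
  r_p     = [0.2636, -0.7622, -0.6474]
Written out (R1..R3):
  (R1) 1.5618 phi_1 + 0.2636 phi_2 - 0.7622 phi_3 = 0.2636
  (R2) 0.2636 phi_1 + 1.5618 phi_2 + 0.2636 phi_3 = -0.7622
  (R3) -0.7622 phi_1 + 0.2636 phi_2 + 1.5618 phi_3 = -0.6474
Gaussian elimination:
  R2 <- R2 - (0.2636/1.5618) R1 = R2 - (0.16878) R1:  1.51731 phi_2 + 0.392244 phi_3 = -0.80669
  R3 <- R3 - (-0.7622/1.5618) R1 = R3 - (-0.488027) R1:  0.392244 phi_2 + 1.189826 phi_3 = -0.518756
  R3 <- R3 - (0.392244/1.51731) R2 = R3 - (0.258513) R2:  1.088426 phi_3 = -0.310216
Back-substitution:
  phi_hat_3 = -0.310216 / 1.088426 = -0.285014
  phi_hat_2 = (-0.80669 - (0.392244)(-0.285014)) / 1.51731 = -0.457979
  phi_hat_1 = (0.2636 - (0.2636)(-0.457979) - (-0.7622)(-0.285014)) / 1.5618 = 0.106983
So phi_hat = [0.1070, -0.4580, -0.2850].
Therefore phi_hat_3 = -0.2850.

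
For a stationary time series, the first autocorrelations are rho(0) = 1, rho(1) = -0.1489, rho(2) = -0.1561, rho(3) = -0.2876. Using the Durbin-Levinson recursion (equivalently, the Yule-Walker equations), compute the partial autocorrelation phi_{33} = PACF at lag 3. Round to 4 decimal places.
\phi_{33} = -0.3620

The PACF at lag k is phi_{kk}, the last component of the solution
to the Yule-Walker system G_k phi = r_k where
  (G_k)_{ij} = rho(|i - j|), (r_k)_i = rho(i), i,j = 1..k.
Equivalently, Durbin-Levinson gives phi_{kk} iteratively:
  phi_{11} = rho(1)
  phi_{kk} = [rho(k) - sum_{j=1..k-1} phi_{k-1,j} rho(k-j)]
            / [1 - sum_{j=1..k-1} phi_{k-1,j} rho(j)],
  phi_{k,j} = phi_{k-1,j} - phi_{kk} phi_{k-1,k-j},  j = 1..k-1.
Step k = 1:
  phi_11 = rho(1) = -0.1489.
Step k = 2:
  phi_22 = [rho(2) - phi_11 rho(1)] / [1 - phi_11 rho(1)] = [-0.1561 - (-0.1489)(-0.1489)] / [1 - (-0.1489)(-0.1489)]
         = -0.17827121 / 0.97782879 = -0.182313.
  Update: phi_21 = phi_11 - phi_22 phi_11 = -0.1489 - (-0.182313)(-0.1489) = -0.176046.
Step k = 3:
  phi_33 = [rho(3) - phi_21 rho(2) - phi_22 rho(1)] / [1 - phi_21 rho(1) - phi_22 rho(2)]
    numerator   = -0.2876 - (-0.176046)(-0.1561) - (-0.182313)(-0.1489) = -0.3422273
    denominator = 1 - (-0.176046)(-0.1489) - (-0.182313)(-0.1561) = 0.94532757
  phi_33 = -0.3422273 / 0.94532757 = -0.362.
Therefore phi_{33} = -0.3620.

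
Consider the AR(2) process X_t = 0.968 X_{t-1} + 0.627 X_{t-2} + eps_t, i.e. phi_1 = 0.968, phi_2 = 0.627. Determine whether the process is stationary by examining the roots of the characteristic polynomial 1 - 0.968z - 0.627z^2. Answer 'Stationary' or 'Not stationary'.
\text{Not stationary}

The AR(p) characteristic polynomial is P(z) = 1 - 0.968z - 0.627z^2.
Stationarity requires all roots to lie outside the unit circle, i.e. |z| > 1 for every root.
Set 1 + (-0.968) z + (-0.627) z^2 = 0, i.e. a z^2 + b z + c = 0 with a = -0.627, b = -0.968, c = 1.
Discriminant D = b^2 - 4ac = (-0.968)^2 - 4*(-0.627)*1 = 0.937024 - (-2.508) = 3.445024.
D >= 0, so the roots are real: z = (-b +/- sqrt(D)) / (2a) = (0.968 +/- 1.856078) / (-1.254).
  z_1 = (0.968 + 1.856078) / (-1.254) = -2.2521,   |z_1| = 2.2521.
  z_2 = (0.968 - 1.856078) / (-1.254) = 0.7082,   |z_2| = 0.7082.
Moduli of all roots: 2.2521, 0.7082.
All moduli strictly greater than 1? No.
Verdict: Not stationary.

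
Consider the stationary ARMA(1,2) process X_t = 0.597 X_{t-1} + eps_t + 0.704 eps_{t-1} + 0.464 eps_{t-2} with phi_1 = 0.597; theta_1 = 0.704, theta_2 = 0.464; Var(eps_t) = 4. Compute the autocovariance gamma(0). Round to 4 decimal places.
\gamma(0) = 20.3375

Multiply the model equation by X_{t-k} and take expectations. With theta_0 = psi_0 = 1 and psi_j the MA(infinity) weights, this gives
  gamma(k) - sum_i phi_i gamma(k-i) = c_k,
  c_k = sigma^2 * sum_{j=k..q} theta_j psi_{j-k}   (c_k = 0 for k > q),
using gamma(-m) = gamma(m).
psi-weights needed (psi_j = theta_j + sum_i phi_i psi_{j-i}):
  psi_1 = theta_1 + phi_1 = 0.704 + (0.597) = 1.301
  psi_2 = theta_2 + phi_1 psi_1 = 0.464 + (0.597)(1.301) = 1.240697
Right-hand sides:
  c_0 = sigma^2 (1 + theta_1 psi_1 + theta_2 psi_2) = 4 * (1 + (0.704)(1.301) + (0.464)(1.240697)) = 4 * 2.491587 = 9.96635
  c_1 = sigma^2 (theta_1 + theta_2 psi_1) = 4 * (0.704 + (0.464)(1.301)) = 5.230656
  c_2 = sigma^2 theta_2 = 4 * (0.464) = 1.856
Equations for k = 0 and k = 1 (AR order 1):
  gamma(0) = phi_1 gamma(1) + c_0
  gamma(1) = phi_1 gamma(0) + c_1
Substituting the second into the first: gamma(0) (1 - phi_1^2) = c_0 + phi_1 c_1, so
  gamma(0) = (c_0 + phi_1 c_1) / (1 - phi_1^2) = (9.96635 + (0.597)(5.230656)) / (1 - (0.597)^2) = 13.089051 / 0.643591 = 20.33753.
Therefore gamma(0) = 20.3375 (to 4 decimal places).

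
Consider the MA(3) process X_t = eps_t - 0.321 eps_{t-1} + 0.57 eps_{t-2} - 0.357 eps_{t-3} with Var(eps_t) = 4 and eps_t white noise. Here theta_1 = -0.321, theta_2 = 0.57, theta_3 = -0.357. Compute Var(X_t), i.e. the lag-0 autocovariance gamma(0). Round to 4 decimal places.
\gamma(0) = 6.2216

For an MA(q) process X_t = eps_t + sum_i theta_i eps_{t-i} with
Var(eps_t) = sigma^2, the variance is
  gamma(0) = sigma^2 * (1 + sum_i theta_i^2).
  sum_i theta_i^2 = (-0.321)^2 + (0.57)^2 + (-0.357)^2 = 0.103041 + 0.3249 + 0.127449 = 0.55539.
  gamma(0) = 4 * (1 + 0.55539) = 4 * 1.55539 = 6.22156, which rounds to 6.2216.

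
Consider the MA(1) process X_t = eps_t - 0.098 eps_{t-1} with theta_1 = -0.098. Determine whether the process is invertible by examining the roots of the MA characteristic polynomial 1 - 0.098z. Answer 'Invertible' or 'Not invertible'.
\text{Invertible}

The MA(q) characteristic polynomial is P(z) = 1 - 0.098z.
Invertibility requires all roots to lie outside the unit circle, i.e. |z| > 1 for every root.
This is linear in z: 1 + (-0.098) z = 0  =>  z = -1/(-0.098) = 10.204082,  |z| = 10.204082.
Moduli of all roots: 10.2041.
All moduli strictly greater than 1? Yes.
Verdict: Invertible.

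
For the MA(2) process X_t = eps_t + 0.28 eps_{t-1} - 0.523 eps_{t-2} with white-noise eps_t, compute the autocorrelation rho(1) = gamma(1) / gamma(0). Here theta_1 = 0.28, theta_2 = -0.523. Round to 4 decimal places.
\rho(1) = 0.0988

For an MA(q) process with theta_0 = 1, the autocovariance is
  gamma(k) = sigma^2 * sum_{i=0..q-k} theta_i * theta_{i+k},
and rho(k) = gamma(k) / gamma(0). Sigma^2 cancels.
  numerator   = (1)*(0.28) + (0.28)*(-0.523) = 0.13356.
  denominator = (1)^2 + (0.28)^2 + (-0.523)^2 = 1.351929.
  rho(1) = 0.13356 / 1.351929 = 0.0988.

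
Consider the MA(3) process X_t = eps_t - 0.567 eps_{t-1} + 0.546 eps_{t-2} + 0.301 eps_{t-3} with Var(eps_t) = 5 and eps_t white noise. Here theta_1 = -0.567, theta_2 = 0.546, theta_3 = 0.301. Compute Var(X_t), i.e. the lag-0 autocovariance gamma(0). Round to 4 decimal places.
\gamma(0) = 8.5510

For an MA(q) process X_t = eps_t + sum_i theta_i eps_{t-i} with
Var(eps_t) = sigma^2, the variance is
  gamma(0) = sigma^2 * (1 + sum_i theta_i^2).
  sum_i theta_i^2 = (-0.567)^2 + (0.546)^2 + (0.301)^2 = 0.321489 + 0.298116 + 0.090601 = 0.710206.
  gamma(0) = 5 * (1 + 0.710206) = 5 * 1.710206 = 8.55103, which rounds to 8.5510.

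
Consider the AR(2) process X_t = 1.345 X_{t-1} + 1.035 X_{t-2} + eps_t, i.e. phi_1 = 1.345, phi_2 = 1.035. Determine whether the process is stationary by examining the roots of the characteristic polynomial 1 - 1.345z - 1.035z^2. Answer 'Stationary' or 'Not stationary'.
\text{Not stationary}

The AR(p) characteristic polynomial is P(z) = 1 - 1.345z - 1.035z^2.
Stationarity requires all roots to lie outside the unit circle, i.e. |z| > 1 for every root.
Set 1 + (-1.345) z + (-1.035) z^2 = 0, i.e. a z^2 + b z + c = 0 with a = -1.035, b = -1.345, c = 1.
Discriminant D = b^2 - 4ac = (-1.345)^2 - 4*(-1.035)*1 = 1.809025 - (-4.14) = 5.949025.
D >= 0, so the roots are real: z = (-b +/- sqrt(D)) / (2a) = (1.345 +/- 2.439062) / (-2.07).
  z_1 = (1.345 + 2.439062) / (-2.07) = -1.828,   |z_1| = 1.828.
  z_2 = (1.345 - 2.439062) / (-2.07) = 0.5285,   |z_2| = 0.5285.
Moduli of all roots: 1.8280, 0.5285.
All moduli strictly greater than 1? No.
Verdict: Not stationary.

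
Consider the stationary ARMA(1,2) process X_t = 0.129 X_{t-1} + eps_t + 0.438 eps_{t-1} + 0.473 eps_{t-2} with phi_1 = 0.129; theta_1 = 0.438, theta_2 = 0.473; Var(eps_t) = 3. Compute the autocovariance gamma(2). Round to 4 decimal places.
\gamma(2) = 1.7734

Multiply the model equation by X_{t-k} and take expectations. With theta_0 = psi_0 = 1 and psi_j the MA(infinity) weights, this gives
  gamma(k) - sum_i phi_i gamma(k-i) = c_k,
  c_k = sigma^2 * sum_{j=k..q} theta_j psi_{j-k}   (c_k = 0 for k > q),
using gamma(-m) = gamma(m).
psi-weights needed (psi_j = theta_j + sum_i phi_i psi_{j-i}):
  psi_1 = theta_1 + phi_1 = 0.438 + (0.129) = 0.567
  psi_2 = theta_2 + phi_1 psi_1 = 0.473 + (0.129)(0.567) = 0.546143
Right-hand sides:
  c_0 = sigma^2 (1 + theta_1 psi_1 + theta_2 psi_2) = 3 * (1 + (0.438)(0.567) + (0.473)(0.546143)) = 3 * 1.506672 = 4.520015
  c_1 = sigma^2 (theta_1 + theta_2 psi_1) = 3 * (0.438 + (0.473)(0.567)) = 2.118573
  c_2 = sigma^2 theta_2 = 3 * (0.473) = 1.419
Equations for k = 0 and k = 1 (AR order 1):
  gamma(0) = phi_1 gamma(1) + c_0
  gamma(1) = phi_1 gamma(0) + c_1
Substituting the second into the first: gamma(0) (1 - phi_1^2) = c_0 + phi_1 c_1, so
  gamma(0) = (c_0 + phi_1 c_1) / (1 - phi_1^2) = (4.520015 + (0.129)(2.118573)) / (1 - (0.129)^2) = 4.793311 / 0.983359 = 4.874426.
  gamma(1) = phi_1 gamma(0) + c_1 = (0.129)(4.874426) + (2.118573) = 2.747374.
For k = 2: gamma(2) = phi_1 gamma(1) + c_2
  = (0.129)(2.747374) + (1.419) = 1.773411.
Therefore gamma(2) = 1.7734 (to 4 decimal places).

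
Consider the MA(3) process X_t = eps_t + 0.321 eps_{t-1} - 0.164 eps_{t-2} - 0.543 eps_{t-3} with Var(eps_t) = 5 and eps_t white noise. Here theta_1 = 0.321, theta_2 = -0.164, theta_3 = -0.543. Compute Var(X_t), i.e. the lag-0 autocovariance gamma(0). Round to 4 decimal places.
\gamma(0) = 7.1239

For an MA(q) process X_t = eps_t + sum_i theta_i eps_{t-i} with
Var(eps_t) = sigma^2, the variance is
  gamma(0) = sigma^2 * (1 + sum_i theta_i^2).
  sum_i theta_i^2 = (0.321)^2 + (-0.164)^2 + (-0.543)^2 = 0.103041 + 0.026896 + 0.294849 = 0.424786.
  gamma(0) = 5 * (1 + 0.424786) = 5 * 1.424786 = 7.12393, which rounds to 7.1239.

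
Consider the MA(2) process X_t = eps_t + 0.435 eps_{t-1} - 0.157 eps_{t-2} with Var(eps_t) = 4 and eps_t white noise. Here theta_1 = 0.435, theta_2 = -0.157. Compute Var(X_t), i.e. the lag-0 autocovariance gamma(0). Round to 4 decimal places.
\gamma(0) = 4.8555

For an MA(q) process X_t = eps_t + sum_i theta_i eps_{t-i} with
Var(eps_t) = sigma^2, the variance is
  gamma(0) = sigma^2 * (1 + sum_i theta_i^2).
  sum_i theta_i^2 = (0.435)^2 + (-0.157)^2 = 0.189225 + 0.024649 = 0.213874.
  gamma(0) = 4 * (1 + 0.213874) = 4 * 1.213874 = 4.855496, which rounds to 4.8555.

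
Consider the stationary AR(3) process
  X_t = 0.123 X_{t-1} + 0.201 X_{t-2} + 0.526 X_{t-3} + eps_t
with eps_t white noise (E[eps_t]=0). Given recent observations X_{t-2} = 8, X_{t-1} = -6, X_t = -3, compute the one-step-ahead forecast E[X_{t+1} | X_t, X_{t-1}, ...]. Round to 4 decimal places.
E[X_{t+1} \mid \mathcal F_t] = 2.6330

For an AR(p) model X_t = c + sum_i phi_i X_{t-i} + eps_t, the
one-step-ahead conditional mean is
  E[X_{t+1} | X_t, ...] = c + sum_i phi_i X_{t+1-i}.
Substitute known values:
  E[X_{t+1} | ...] = (0.123) * (-3) + (0.201) * (-6) + (0.526) * (8)
                   = 2.6330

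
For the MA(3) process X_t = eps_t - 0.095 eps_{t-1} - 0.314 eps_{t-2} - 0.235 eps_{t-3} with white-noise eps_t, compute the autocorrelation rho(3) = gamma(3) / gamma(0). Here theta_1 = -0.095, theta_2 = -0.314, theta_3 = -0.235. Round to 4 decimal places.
\rho(3) = -0.2021

For an MA(q) process with theta_0 = 1, the autocovariance is
  gamma(k) = sigma^2 * sum_{i=0..q-k} theta_i * theta_{i+k},
and rho(k) = gamma(k) / gamma(0). Sigma^2 cancels.
  numerator   = (1)*(-0.235) = -0.235.
  denominator = (1)^2 + (-0.095)^2 + (-0.314)^2 + (-0.235)^2 = 1.162846.
  rho(3) = -0.235 / 1.162846 = -0.2021.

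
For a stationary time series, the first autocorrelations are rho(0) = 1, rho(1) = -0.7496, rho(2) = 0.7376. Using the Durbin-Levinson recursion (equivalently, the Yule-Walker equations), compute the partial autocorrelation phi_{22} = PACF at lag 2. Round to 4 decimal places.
\phi_{22} = 0.4010

The PACF at lag k is phi_{kk}, the last component of the solution
to the Yule-Walker system G_k phi = r_k where
  (G_k)_{ij} = rho(|i - j|), (r_k)_i = rho(i), i,j = 1..k.
Equivalently, Durbin-Levinson gives phi_{kk} iteratively:
  phi_{11} = rho(1)
  phi_{kk} = [rho(k) - sum_{j=1..k-1} phi_{k-1,j} rho(k-j)]
            / [1 - sum_{j=1..k-1} phi_{k-1,j} rho(j)],
  phi_{k,j} = phi_{k-1,j} - phi_{kk} phi_{k-1,k-j},  j = 1..k-1.
Step k = 1:
  phi_11 = rho(1) = -0.7496.
Step k = 2:
  phi_22 = [rho(2) - phi_11 rho(1)] / [1 - phi_11 rho(1)] = [0.7376 - (-0.7496)(-0.7496)] / [1 - (-0.7496)(-0.7496)]
         = 0.17569984 / 0.43809984 = 0.401.
Therefore phi_{22} = 0.4010.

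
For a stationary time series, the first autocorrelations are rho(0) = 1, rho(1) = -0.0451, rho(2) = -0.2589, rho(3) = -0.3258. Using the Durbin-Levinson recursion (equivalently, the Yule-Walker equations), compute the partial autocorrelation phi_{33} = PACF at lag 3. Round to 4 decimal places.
\phi_{33} = -0.3789

The PACF at lag k is phi_{kk}, the last component of the solution
to the Yule-Walker system G_k phi = r_k where
  (G_k)_{ij} = rho(|i - j|), (r_k)_i = rho(i), i,j = 1..k.
Equivalently, Durbin-Levinson gives phi_{kk} iteratively:
  phi_{11} = rho(1)
  phi_{kk} = [rho(k) - sum_{j=1..k-1} phi_{k-1,j} rho(k-j)]
            / [1 - sum_{j=1..k-1} phi_{k-1,j} rho(j)],
  phi_{k,j} = phi_{k-1,j} - phi_{kk} phi_{k-1,k-j},  j = 1..k-1.
Step k = 1:
  phi_11 = rho(1) = -0.0451.
Step k = 2:
  phi_22 = [rho(2) - phi_11 rho(1)] / [1 - phi_11 rho(1)] = [-0.2589 - (-0.0451)(-0.0451)] / [1 - (-0.0451)(-0.0451)]
         = -0.26093401 / 0.99796599 = -0.261466.
  Update: phi_21 = phi_11 - phi_22 phi_11 = -0.0451 - (-0.261466)(-0.0451) = -0.056892.
Step k = 3:
  phi_33 = [rho(3) - phi_21 rho(2) - phi_22 rho(1)] / [1 - phi_21 rho(1) - phi_22 rho(2)]
    numerator   = -0.3258 - (-0.056892)(-0.2589) - (-0.261466)(-0.0451) = -0.35232148
    denominator = 1 - (-0.056892)(-0.0451) - (-0.261466)(-0.2589) = 0.92974066
  phi_33 = -0.35232148 / 0.92974066 = -0.3789.
Therefore phi_{33} = -0.3789.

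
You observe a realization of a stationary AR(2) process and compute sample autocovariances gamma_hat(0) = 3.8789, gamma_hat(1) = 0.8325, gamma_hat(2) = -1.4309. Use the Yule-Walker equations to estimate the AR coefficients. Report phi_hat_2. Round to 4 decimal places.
\hat\phi_{2} = -0.4350

The Yule-Walker equations for an AR(p) process read, in matrix form,
  Gamma_p phi = r_p,   with   (Gamma_p)_{ij} = gamma(|i - j|),
                       (r_p)_i = gamma(i),   i,j = 1..p.
Substitute the sample gammas (Toeplitz matrix and right-hand side of size 2):
  Gamma_p = [[3.8789, 0.8325], [0.8325, 3.8789]]
  r_p     = [0.8325, -1.4309]
Written out:
  3.8789 phi_1 + 0.8325 phi_2 = 0.8325
  0.8325 phi_1 + 3.8789 phi_2 = -1.4309
Solve by Cramer's rule:
  det = gamma(0)^2 - gamma(1)^2 = (3.8789)^2 - (0.8325)^2 = 15.04586521 - 0.69305625 = 14.35280896
  phi_hat_1 = [gamma(1) gamma(0) - gamma(1) gamma(2)] / det = [(0.8325)(3.8789) - (0.8325)(-1.4309)] / 14.35280896 = 4.4204085 / 14.35280896 = 0.308
  phi_hat_2 = [gamma(0) gamma(2) - gamma(1)^2] / det = [(3.8789)(-1.4309) - (0.8325)^2] / 14.35280896 = -6.24337426 / 14.35280896 = -0.435
So phi_hat = [0.3080, -0.4350].
Therefore phi_hat_2 = -0.4350.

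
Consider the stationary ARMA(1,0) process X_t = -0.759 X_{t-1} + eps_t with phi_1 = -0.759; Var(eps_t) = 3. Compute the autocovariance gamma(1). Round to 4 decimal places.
\gamma(1) = -5.3713

Multiply the model equation by X_{t-k} and take expectations. With theta_0 = psi_0 = 1 and psi_j the MA(infinity) weights, this gives
  gamma(k) - sum_i phi_i gamma(k-i) = c_k,
  c_k = sigma^2 * sum_{j=k..q} theta_j psi_{j-k}   (c_k = 0 for k > q),
using gamma(-m) = gamma(m).
Pure AR (q = 0): c_0 = sigma^2 = 3, c_k = 0 for k >= 1.
Equations for k = 0 and k = 1 (AR order 1):
  gamma(0) = phi_1 gamma(1) + c_0
  gamma(1) = phi_1 gamma(0) + c_1
Substituting the second into the first: gamma(0) (1 - phi_1^2) = c_0 + phi_1 c_1, so
  gamma(0) = c_0 / (1 - phi_1^2) = 3 / (1 - (-0.759)^2) = 3 / 0.423919 = 7.076824.
  gamma(1) = phi_1 gamma(0) = (-0.759)(7.076824) = -5.371309.
Therefore gamma(1) = -5.3713 (to 4 decimal places).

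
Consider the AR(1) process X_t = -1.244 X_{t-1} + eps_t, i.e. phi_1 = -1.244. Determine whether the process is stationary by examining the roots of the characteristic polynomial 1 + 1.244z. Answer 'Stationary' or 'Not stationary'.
\text{Not stationary}

The AR(p) characteristic polynomial is P(z) = 1 + 1.244z.
Stationarity requires all roots to lie outside the unit circle, i.e. |z| > 1 for every root.
This is linear in z: 1 + (1.244) z = 0  =>  z = -1/(1.244) = -0.803859,  |z| = 0.803859.
Moduli of all roots: 0.8039.
All moduli strictly greater than 1? No.
Verdict: Not stationary.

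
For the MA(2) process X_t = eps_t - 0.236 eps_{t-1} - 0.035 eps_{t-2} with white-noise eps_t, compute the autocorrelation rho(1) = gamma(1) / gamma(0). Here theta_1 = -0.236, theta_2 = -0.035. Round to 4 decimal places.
\rho(1) = -0.2155

For an MA(q) process with theta_0 = 1, the autocovariance is
  gamma(k) = sigma^2 * sum_{i=0..q-k} theta_i * theta_{i+k},
and rho(k) = gamma(k) / gamma(0). Sigma^2 cancels.
  numerator   = (1)*(-0.236) + (-0.236)*(-0.035) = -0.22774.
  denominator = (1)^2 + (-0.236)^2 + (-0.035)^2 = 1.056921.
  rho(1) = -0.22774 / 1.056921 = -0.2155.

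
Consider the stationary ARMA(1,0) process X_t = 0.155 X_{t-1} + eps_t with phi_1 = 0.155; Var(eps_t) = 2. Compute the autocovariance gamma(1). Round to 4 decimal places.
\gamma(1) = 0.3176

Multiply the model equation by X_{t-k} and take expectations. With theta_0 = psi_0 = 1 and psi_j the MA(infinity) weights, this gives
  gamma(k) - sum_i phi_i gamma(k-i) = c_k,
  c_k = sigma^2 * sum_{j=k..q} theta_j psi_{j-k}   (c_k = 0 for k > q),
using gamma(-m) = gamma(m).
Pure AR (q = 0): c_0 = sigma^2 = 2, c_k = 0 for k >= 1.
Equations for k = 0 and k = 1 (AR order 1):
  gamma(0) = phi_1 gamma(1) + c_0
  gamma(1) = phi_1 gamma(0) + c_1
Substituting the second into the first: gamma(0) (1 - phi_1^2) = c_0 + phi_1 c_1, so
  gamma(0) = c_0 / (1 - phi_1^2) = 2 / (1 - (0.155)^2) = 2 / 0.975975 = 2.049233.
  gamma(1) = phi_1 gamma(0) = (0.155)(2.049233) = 0.317631.
Therefore gamma(1) = 0.3176 (to 4 decimal places).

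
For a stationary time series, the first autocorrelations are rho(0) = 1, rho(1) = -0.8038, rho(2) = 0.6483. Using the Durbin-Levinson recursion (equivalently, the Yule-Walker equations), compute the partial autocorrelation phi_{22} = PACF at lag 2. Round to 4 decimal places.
\phi_{22} = 0.0062

The PACF at lag k is phi_{kk}, the last component of the solution
to the Yule-Walker system G_k phi = r_k where
  (G_k)_{ij} = rho(|i - j|), (r_k)_i = rho(i), i,j = 1..k.
Equivalently, Durbin-Levinson gives phi_{kk} iteratively:
  phi_{11} = rho(1)
  phi_{kk} = [rho(k) - sum_{j=1..k-1} phi_{k-1,j} rho(k-j)]
            / [1 - sum_{j=1..k-1} phi_{k-1,j} rho(j)],
  phi_{k,j} = phi_{k-1,j} - phi_{kk} phi_{k-1,k-j},  j = 1..k-1.
Step k = 1:
  phi_11 = rho(1) = -0.8038.
Step k = 2:
  phi_22 = [rho(2) - phi_11 rho(1)] / [1 - phi_11 rho(1)] = [0.6483 - (-0.8038)(-0.8038)] / [1 - (-0.8038)(-0.8038)]
         = 0.00220556 / 0.35390556 = 0.0062.
Therefore phi_{22} = 0.0062.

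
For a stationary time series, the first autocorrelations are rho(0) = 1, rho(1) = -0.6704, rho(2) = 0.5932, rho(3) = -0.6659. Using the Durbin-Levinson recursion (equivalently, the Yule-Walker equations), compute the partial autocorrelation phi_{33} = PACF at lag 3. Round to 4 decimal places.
\phi_{33} = -0.3840

The PACF at lag k is phi_{kk}, the last component of the solution
to the Yule-Walker system G_k phi = r_k where
  (G_k)_{ij} = rho(|i - j|), (r_k)_i = rho(i), i,j = 1..k.
Equivalently, Durbin-Levinson gives phi_{kk} iteratively:
  phi_{11} = rho(1)
  phi_{kk} = [rho(k) - sum_{j=1..k-1} phi_{k-1,j} rho(k-j)]
            / [1 - sum_{j=1..k-1} phi_{k-1,j} rho(j)],
  phi_{k,j} = phi_{k-1,j} - phi_{kk} phi_{k-1,k-j},  j = 1..k-1.
Step k = 1:
  phi_11 = rho(1) = -0.6704.
Step k = 2:
  phi_22 = [rho(2) - phi_11 rho(1)] / [1 - phi_11 rho(1)] = [0.5932 - (-0.6704)(-0.6704)] / [1 - (-0.6704)(-0.6704)]
         = 0.14376384 / 0.55056384 = 0.261121.
  Update: phi_21 = phi_11 - phi_22 phi_11 = -0.6704 - (0.261121)(-0.6704) = -0.495344.
Step k = 3:
  phi_33 = [rho(3) - phi_21 rho(2) - phi_22 rho(1)] / [1 - phi_21 rho(1) - phi_22 rho(2)]
    numerator   = -0.6659 - (-0.495344)(0.5932) - (0.261121)(-0.6704) = -0.19700611
    denominator = 1 - (-0.495344)(-0.6704) - (0.261121)(0.5932) = 0.51302407
  phi_33 = -0.19700611 / 0.51302407 = -0.384.
Therefore phi_{33} = -0.3840.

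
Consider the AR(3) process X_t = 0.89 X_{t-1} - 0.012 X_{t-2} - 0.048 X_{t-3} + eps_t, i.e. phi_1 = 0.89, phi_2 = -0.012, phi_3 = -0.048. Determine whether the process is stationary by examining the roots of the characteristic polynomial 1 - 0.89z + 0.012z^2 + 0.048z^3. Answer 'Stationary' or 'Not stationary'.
\text{Stationary}

The AR(p) characteristic polynomial is P(z) = 1 - 0.89z + 0.012z^2 + 0.048z^3.
Stationarity requires all roots to lie outside the unit circle, i.e. |z| > 1 for every root.
Degree 3: look for a simple real root z0 first, then factor out (1 - z/z0) and solve the remaining quadratic.
Testing z0 = 1.25: P(1.25) = 1 + (-0.89)(1.25) + (0.012)(1.25)^2 + (0.048)(1.25)^3
  = 1 + (-1.1125) + (0.01875) + (0.09375) = 0.  So z_0 = 1.25 is a root, |z_0| = 1.25.
Divide out the factor (1 - 0.8 z) = (1 - z/z0) (since 1/z0 = 0.8):
  P(z) = (1 - 0.8 z)(1 + (-0.09) z + (-0.06) z^2)
  [check: z-coef -0.09 - (0.8) = -0.89; z^2-coef -0.06 - (0.8)(-0.09) = 0.012; z^3-coef -(0.8)(-0.06) = 0.048.]
Remaining roots from the quadratic factor 1 + (-0.09) z + (-0.06) z^2:
  Set 1 + (-0.09) z + (-0.06) z^2 = 0, i.e. a z^2 + b z + c = 0 with a = -0.06, b = -0.09, c = 1.
  Discriminant D = b^2 - 4ac = (-0.09)^2 - 4*(-0.06)*1 = 0.0081 - (-0.24) = 0.2481.
  D >= 0, so the roots are real: z = (-b +/- sqrt(D)) / (2a) = (0.09 +/- 0.498096) / (-0.12).
    z_1 = (0.09 + 0.498096) / (-0.12) = -4.9008,   |z_1| = 4.9008.
    z_2 = (0.09 - 0.498096) / (-0.12) = 3.4008,   |z_2| = 3.4008.
Moduli of all roots: 1.2500, 4.9008, 3.4008.
All moduli strictly greater than 1? Yes.
Verdict: Stationary.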